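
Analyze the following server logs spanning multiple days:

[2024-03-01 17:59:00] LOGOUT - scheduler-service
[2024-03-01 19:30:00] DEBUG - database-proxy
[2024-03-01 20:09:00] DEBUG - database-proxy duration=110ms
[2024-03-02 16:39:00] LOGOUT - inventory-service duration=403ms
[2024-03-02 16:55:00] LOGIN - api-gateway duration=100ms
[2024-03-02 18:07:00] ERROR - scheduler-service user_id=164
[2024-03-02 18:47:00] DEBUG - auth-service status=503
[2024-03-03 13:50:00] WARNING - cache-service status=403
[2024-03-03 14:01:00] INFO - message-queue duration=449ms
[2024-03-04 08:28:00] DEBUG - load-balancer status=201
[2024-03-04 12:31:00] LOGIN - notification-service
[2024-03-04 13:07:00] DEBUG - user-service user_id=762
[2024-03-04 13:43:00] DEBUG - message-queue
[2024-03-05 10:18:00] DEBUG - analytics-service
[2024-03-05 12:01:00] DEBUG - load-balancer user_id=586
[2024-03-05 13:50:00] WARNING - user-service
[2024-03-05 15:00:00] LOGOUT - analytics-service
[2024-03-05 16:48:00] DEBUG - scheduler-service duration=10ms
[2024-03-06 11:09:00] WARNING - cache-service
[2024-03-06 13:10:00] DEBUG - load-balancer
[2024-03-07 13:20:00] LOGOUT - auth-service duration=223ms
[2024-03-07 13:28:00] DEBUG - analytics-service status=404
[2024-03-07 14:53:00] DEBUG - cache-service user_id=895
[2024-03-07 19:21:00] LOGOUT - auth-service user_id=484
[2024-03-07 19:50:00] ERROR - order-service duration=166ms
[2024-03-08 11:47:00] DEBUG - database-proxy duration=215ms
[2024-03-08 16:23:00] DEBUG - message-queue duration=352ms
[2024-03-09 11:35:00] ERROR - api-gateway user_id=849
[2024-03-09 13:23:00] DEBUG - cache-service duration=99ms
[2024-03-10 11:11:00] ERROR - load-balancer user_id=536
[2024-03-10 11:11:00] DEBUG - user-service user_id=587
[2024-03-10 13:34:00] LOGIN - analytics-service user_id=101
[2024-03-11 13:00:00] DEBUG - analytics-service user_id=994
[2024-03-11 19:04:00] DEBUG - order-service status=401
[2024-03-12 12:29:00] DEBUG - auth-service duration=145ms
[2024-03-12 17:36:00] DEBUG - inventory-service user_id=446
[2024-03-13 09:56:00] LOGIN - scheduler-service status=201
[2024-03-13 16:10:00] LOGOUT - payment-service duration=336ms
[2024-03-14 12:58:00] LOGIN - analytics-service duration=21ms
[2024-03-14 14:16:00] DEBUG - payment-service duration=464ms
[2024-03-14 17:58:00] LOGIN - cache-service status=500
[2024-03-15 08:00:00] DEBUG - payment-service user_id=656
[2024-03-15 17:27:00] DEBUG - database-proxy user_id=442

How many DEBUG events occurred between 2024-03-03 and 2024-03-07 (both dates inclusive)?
9

To filter by date range:

1. Date range: 2024-03-03 through 2024-03-07, both dates inclusive
2. Filter for DEBUG events whose date falls in this range
3. Count matching events: 9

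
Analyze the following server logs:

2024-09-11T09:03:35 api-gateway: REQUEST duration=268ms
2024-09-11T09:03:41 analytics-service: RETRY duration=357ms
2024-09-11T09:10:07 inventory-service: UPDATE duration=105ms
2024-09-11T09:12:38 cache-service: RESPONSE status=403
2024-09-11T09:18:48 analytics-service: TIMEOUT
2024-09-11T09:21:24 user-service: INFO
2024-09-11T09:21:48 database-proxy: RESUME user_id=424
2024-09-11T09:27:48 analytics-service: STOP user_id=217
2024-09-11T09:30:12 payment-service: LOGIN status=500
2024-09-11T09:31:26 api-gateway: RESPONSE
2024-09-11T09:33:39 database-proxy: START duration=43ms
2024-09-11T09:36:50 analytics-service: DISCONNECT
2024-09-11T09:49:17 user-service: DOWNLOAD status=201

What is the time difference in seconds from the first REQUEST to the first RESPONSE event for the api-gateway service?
1671

To find the time between events:

1. Locate the first REQUEST event for api-gateway: 2024-09-11T09:03:35
2. Locate the first RESPONSE event for api-gateway: 2024-09-11T09:31:26
3. Calculate the difference: 2024-09-11T09:31:26 - 2024-09-11T09:03:35 = 1671 seconds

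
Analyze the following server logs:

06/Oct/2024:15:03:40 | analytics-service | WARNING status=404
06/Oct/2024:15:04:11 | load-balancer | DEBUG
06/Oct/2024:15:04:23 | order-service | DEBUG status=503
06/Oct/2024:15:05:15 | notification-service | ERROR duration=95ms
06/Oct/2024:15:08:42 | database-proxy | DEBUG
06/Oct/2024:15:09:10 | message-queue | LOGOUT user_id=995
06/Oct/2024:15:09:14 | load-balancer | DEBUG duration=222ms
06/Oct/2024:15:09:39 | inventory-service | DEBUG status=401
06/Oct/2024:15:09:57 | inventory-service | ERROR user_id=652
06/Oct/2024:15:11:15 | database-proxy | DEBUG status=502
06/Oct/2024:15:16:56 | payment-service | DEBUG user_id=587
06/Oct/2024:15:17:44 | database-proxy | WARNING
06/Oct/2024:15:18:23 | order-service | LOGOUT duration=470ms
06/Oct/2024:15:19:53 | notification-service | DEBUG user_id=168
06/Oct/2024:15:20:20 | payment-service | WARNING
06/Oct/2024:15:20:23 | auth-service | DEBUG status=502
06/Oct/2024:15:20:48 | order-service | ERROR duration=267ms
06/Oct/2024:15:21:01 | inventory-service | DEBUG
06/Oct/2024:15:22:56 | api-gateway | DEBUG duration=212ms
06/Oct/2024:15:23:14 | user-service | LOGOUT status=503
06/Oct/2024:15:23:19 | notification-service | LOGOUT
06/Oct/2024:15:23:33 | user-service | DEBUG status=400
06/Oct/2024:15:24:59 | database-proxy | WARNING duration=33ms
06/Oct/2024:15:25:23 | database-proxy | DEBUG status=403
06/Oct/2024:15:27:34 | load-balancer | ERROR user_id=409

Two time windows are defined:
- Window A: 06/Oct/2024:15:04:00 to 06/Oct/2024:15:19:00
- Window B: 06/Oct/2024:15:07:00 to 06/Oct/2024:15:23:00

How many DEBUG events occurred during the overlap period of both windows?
5

To find overlap events:

1. Window A: 06/Oct/2024:15:04:00 to 06/Oct/2024:15:19:00
2. Window B: 06/Oct/2024:15:07:00 to 06/Oct/2024:15:23:00
3. Overlap period: 06/Oct/2024:15:07:00 to 06/Oct/2024:15:19:00
4. Count DEBUG events in overlap: 5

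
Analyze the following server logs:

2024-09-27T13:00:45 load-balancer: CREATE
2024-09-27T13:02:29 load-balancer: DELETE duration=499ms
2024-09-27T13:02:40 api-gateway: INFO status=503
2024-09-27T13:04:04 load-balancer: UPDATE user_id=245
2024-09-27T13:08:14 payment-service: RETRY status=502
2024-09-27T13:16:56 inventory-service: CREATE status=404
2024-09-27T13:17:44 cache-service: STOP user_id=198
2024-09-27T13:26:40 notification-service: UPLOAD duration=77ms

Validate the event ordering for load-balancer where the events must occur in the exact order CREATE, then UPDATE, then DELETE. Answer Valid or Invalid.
Invalid

To validate ordering:

1. Required order: CREATE → UPDATE → DELETE
2. Rule: the events must occur in the exact order CREATE, then UPDATE, then DELETE
3. Check actual order of events for load-balancer
4. Result: Invalid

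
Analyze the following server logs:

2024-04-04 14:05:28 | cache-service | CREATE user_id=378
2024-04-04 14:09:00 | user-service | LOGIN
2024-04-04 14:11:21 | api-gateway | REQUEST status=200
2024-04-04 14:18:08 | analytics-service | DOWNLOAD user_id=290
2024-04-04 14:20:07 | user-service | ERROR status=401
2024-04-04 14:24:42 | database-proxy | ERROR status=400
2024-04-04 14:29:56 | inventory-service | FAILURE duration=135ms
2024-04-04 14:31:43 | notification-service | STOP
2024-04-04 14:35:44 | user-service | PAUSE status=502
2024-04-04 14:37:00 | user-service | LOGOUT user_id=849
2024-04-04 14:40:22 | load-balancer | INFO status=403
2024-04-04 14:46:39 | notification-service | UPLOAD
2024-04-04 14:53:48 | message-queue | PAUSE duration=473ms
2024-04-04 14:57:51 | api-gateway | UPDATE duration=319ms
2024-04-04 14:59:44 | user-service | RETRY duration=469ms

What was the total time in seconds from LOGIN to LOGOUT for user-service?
1680

To calculate state duration:

1. Find LOGIN event for user-service: 2024-04-04 14:09:00
2. Find LOGOUT event for user-service: 2024-04-04 14:37:00
3. Calculate duration: 2024-04-04 14:37:00 - 2024-04-04 14:09:00 = 1680 seconds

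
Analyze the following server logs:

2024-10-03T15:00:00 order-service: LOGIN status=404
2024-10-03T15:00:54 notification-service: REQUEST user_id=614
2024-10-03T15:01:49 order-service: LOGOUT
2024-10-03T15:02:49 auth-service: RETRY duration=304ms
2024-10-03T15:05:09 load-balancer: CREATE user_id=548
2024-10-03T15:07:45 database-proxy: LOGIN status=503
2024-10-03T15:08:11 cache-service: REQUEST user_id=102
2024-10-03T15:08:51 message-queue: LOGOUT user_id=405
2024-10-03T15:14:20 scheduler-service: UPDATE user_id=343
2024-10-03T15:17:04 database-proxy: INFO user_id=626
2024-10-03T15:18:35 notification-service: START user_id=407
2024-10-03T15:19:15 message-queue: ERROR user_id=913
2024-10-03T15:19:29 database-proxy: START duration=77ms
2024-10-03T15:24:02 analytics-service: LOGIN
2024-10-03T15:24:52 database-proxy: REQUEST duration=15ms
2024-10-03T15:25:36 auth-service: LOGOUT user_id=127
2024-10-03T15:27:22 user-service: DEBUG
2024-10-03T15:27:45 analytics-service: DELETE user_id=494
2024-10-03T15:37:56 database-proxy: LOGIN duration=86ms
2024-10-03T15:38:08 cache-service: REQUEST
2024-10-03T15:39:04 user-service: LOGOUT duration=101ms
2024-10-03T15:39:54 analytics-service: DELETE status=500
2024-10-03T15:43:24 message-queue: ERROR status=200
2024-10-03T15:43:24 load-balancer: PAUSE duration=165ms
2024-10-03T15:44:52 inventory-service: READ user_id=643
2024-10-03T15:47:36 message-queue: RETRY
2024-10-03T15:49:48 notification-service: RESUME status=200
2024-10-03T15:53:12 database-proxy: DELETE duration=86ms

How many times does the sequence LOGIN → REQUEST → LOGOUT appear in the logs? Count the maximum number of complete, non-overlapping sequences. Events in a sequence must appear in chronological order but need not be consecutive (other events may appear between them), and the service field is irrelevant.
4

To count sequences:

1. Look for pattern: LOGIN → REQUEST → LOGOUT
2. Greedily scan the log in chronological order, matching each sequence element in turn (ignoring service)
3. Each time the full pattern completes, increment the count and restart matching from the next event
4. Complete non-overlapping sequences found: 4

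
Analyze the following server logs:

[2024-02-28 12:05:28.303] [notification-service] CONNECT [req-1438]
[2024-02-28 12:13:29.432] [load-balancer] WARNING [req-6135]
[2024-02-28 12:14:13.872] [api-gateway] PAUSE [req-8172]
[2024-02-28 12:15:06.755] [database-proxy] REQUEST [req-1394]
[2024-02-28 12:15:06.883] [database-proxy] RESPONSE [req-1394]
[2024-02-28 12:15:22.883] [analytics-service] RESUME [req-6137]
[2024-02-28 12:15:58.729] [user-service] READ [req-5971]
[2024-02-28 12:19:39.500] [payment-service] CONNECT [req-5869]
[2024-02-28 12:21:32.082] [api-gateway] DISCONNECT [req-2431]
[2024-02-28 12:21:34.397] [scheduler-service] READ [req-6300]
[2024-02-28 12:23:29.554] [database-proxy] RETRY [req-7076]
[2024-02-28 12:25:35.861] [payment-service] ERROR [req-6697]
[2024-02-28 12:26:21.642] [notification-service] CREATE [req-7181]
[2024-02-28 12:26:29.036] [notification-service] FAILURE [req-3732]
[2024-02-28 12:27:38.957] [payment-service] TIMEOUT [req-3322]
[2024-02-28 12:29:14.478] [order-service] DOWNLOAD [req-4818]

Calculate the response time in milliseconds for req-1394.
128

To calculate latency:

1. Find REQUEST with id req-1394: 2024-02-28 12:15:06.755
2. Find RESPONSE with id req-1394: 2024-02-28 12:15:06.883
3. Latency: 2024-02-28 12:15:06.883 - 2024-02-28 12:15:06.755 = 128ms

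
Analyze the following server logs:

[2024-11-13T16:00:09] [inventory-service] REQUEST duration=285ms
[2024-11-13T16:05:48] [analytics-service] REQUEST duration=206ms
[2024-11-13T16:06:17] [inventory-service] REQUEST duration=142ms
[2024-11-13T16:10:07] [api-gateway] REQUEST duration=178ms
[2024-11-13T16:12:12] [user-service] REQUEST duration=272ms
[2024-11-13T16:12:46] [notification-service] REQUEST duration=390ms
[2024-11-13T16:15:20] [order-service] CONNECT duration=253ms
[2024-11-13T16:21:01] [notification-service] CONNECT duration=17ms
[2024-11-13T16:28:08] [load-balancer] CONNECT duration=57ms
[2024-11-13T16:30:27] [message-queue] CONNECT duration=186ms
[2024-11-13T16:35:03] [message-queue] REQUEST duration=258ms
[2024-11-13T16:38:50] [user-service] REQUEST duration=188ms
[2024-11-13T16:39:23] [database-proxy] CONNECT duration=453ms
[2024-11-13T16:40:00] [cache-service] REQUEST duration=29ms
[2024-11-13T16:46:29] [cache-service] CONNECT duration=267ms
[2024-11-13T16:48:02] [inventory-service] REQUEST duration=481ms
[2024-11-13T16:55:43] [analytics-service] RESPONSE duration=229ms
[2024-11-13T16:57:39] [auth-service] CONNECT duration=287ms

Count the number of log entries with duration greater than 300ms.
3

To count timeouts:

1. Threshold: 300ms
2. Extract duration from each log entry
3. Count entries where duration > 300
4. Timeout count: 3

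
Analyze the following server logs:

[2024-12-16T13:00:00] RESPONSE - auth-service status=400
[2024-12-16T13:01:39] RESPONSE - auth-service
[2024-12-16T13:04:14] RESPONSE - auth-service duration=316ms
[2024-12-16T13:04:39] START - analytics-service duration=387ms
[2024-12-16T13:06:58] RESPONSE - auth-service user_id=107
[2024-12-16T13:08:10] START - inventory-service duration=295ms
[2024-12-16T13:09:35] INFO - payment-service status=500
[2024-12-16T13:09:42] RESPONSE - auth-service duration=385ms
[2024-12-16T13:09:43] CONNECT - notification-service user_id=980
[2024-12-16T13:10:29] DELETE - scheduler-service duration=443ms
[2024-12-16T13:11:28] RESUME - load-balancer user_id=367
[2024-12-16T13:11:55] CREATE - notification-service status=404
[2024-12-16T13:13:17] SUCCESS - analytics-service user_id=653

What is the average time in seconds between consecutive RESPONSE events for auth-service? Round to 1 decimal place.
145.5

To calculate average interval:

1. Find all RESPONSE events for auth-service in order
2. Calculate time gaps between consecutive events
3. Compute mean of gaps: 582 / 4 = 145.5 seconds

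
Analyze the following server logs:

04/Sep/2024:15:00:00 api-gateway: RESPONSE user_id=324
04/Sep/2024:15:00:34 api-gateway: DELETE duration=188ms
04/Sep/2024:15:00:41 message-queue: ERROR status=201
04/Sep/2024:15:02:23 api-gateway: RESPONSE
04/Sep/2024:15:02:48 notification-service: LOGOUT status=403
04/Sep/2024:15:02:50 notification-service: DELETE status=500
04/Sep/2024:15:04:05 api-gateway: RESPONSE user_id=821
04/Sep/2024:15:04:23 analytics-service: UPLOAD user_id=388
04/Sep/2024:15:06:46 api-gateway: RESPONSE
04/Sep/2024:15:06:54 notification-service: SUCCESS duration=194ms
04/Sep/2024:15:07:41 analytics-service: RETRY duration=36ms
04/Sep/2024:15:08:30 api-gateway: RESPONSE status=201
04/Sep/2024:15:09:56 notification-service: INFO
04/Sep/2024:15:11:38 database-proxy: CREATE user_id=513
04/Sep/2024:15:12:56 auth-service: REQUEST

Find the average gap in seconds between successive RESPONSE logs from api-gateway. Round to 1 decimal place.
127.5

To calculate average interval:

1. Find all RESPONSE events for api-gateway in order
2. Calculate time gaps between consecutive events
3. Compute mean of gaps: 510 / 4 = 127.5 seconds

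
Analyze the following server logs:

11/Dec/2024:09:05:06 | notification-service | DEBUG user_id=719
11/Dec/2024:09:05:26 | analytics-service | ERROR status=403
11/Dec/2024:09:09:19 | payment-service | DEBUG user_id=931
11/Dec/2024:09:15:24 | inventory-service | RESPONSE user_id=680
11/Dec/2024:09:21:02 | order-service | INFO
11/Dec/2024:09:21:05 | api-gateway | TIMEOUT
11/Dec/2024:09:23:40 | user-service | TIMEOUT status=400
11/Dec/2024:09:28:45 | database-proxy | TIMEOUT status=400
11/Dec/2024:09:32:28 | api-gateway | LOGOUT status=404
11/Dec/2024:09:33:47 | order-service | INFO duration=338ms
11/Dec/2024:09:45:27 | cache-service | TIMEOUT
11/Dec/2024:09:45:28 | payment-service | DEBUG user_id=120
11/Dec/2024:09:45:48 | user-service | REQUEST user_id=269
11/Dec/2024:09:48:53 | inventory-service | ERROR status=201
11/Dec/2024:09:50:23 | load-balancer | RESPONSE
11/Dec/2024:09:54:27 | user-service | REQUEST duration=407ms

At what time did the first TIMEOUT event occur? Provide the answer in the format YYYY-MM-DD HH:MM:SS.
2024-12-11 09:21:05

To find the first event:

1. Filter for all TIMEOUT events
2. Sort by timestamp
3. Select the first one
4. Timestamp: 2024-12-11 09:21:05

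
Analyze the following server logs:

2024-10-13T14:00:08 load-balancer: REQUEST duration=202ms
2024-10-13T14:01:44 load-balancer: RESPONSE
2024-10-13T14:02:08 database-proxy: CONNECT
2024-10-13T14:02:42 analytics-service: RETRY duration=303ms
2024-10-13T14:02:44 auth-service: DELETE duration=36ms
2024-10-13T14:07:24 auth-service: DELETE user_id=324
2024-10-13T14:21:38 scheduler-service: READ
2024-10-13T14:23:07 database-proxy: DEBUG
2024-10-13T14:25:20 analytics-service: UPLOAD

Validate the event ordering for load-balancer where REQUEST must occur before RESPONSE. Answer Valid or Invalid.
Valid

To validate ordering:

1. Required order: REQUEST → RESPONSE
2. Rule: REQUEST must occur before RESPONSE
3. Check actual order of events for load-balancer
4. Result: Valid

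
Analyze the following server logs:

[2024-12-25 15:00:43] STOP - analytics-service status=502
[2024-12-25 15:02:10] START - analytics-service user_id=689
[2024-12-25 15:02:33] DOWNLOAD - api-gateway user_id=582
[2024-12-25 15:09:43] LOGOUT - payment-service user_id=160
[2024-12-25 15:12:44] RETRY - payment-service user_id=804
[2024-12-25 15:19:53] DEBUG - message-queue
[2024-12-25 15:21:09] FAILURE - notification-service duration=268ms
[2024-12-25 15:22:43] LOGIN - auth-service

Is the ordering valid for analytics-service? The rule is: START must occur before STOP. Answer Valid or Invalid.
Invalid

To validate ordering:

1. Required order: START → STOP
2. Rule: START must occur before STOP
3. Check actual order of events for analytics-service
4. Result: Invalid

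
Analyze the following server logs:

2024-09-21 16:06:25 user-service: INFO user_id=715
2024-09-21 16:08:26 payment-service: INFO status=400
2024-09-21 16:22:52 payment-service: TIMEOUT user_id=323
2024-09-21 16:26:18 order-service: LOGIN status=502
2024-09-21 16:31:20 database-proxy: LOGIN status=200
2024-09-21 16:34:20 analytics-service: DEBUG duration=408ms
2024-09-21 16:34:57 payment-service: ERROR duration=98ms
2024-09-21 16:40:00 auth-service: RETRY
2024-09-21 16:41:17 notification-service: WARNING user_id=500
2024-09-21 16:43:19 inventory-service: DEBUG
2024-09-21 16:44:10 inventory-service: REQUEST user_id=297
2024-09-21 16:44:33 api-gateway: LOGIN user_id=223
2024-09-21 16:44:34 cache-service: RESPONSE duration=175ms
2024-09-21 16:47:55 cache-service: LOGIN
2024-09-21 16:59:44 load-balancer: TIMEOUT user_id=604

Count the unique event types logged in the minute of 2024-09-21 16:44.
3

To count unique event types:

1. Filter events in the minute starting at 2024-09-21 16:44
2. Extract event types from matching entries
3. Count unique types: 3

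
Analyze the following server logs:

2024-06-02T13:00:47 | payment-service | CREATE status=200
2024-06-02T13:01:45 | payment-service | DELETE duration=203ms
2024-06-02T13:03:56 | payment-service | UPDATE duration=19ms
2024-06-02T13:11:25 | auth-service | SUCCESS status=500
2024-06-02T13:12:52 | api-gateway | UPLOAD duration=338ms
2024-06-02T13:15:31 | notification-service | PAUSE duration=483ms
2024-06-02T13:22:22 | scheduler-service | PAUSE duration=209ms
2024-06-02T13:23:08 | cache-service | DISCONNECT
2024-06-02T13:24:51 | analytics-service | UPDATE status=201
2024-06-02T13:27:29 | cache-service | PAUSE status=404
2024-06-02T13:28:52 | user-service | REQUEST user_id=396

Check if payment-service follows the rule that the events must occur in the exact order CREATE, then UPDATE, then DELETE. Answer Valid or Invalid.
Invalid

To validate ordering:

1. Required order: CREATE → UPDATE → DELETE
2. Rule: the events must occur in the exact order CREATE, then UPDATE, then DELETE
3. Check actual order of events for payment-service
4. Result: Invalid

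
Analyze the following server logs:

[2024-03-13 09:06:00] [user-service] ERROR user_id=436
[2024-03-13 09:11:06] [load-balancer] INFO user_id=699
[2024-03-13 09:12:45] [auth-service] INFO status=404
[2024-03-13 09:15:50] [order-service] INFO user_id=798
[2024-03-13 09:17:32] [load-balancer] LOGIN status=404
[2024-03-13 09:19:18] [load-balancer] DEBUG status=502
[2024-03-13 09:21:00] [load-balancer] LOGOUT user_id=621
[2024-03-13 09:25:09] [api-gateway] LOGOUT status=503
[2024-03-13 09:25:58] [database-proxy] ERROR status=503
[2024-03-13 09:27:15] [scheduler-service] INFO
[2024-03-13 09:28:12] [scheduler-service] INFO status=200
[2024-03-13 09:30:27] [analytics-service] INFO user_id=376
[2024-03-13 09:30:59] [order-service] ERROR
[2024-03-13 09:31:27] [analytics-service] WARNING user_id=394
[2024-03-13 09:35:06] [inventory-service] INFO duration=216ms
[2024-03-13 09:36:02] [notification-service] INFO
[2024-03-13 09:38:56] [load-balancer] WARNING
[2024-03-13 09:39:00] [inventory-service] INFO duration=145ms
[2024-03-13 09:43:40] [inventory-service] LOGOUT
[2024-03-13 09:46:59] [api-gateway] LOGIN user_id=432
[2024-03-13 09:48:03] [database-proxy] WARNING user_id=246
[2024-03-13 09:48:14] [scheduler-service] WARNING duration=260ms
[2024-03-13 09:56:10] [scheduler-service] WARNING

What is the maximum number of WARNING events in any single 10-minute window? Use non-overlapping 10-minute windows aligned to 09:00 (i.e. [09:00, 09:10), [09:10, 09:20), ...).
2

To find the burst window:

1. Divide the log period into non-overlapping 10-minute windows starting at 09:00
2. Count WARNING events in each window
3. Find the window with maximum count
4. Maximum events in a window: 2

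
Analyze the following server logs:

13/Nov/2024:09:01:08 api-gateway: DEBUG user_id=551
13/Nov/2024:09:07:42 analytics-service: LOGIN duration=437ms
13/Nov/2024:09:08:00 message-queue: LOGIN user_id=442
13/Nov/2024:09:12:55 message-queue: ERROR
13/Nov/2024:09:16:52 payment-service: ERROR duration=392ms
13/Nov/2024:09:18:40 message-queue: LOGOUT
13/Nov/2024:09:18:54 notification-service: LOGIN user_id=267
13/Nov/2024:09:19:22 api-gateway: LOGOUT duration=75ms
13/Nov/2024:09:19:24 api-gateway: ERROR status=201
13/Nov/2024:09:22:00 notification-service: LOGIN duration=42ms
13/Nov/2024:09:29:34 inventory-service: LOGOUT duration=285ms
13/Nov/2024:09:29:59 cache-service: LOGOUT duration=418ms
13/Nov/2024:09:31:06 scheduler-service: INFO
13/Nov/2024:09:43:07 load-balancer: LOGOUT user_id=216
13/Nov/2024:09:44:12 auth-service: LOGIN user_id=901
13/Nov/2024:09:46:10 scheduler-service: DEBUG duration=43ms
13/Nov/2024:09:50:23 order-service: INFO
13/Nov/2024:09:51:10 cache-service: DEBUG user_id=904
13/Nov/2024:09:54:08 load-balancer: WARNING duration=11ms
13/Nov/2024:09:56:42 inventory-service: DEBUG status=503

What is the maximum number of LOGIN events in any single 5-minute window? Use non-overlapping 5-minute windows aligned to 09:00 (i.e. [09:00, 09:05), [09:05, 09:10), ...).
2

To find the burst window:

1. Divide the log period into non-overlapping 5-minute windows starting at 09:00
2. Count LOGIN events in each window
3. Find the window with maximum count
4. Maximum events in a window: 2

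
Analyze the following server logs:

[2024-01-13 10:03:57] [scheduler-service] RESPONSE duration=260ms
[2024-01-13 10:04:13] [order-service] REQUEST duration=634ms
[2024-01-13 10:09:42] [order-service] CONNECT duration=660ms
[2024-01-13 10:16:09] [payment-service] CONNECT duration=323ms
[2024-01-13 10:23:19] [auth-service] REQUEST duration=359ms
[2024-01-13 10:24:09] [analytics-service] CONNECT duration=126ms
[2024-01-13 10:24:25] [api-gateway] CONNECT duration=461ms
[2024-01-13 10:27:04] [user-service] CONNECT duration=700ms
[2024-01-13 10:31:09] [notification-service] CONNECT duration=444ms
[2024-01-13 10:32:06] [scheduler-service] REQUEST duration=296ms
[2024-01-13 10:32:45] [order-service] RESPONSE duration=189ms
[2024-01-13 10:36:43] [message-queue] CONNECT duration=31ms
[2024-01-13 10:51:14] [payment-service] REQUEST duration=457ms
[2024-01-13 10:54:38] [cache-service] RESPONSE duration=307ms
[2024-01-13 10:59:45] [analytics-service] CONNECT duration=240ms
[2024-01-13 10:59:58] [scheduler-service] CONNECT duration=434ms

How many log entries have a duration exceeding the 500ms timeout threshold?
3

To count timeouts:

1. Threshold: 500ms
2. Extract duration from each log entry
3. Count entries where duration > 500
4. Timeout count: 3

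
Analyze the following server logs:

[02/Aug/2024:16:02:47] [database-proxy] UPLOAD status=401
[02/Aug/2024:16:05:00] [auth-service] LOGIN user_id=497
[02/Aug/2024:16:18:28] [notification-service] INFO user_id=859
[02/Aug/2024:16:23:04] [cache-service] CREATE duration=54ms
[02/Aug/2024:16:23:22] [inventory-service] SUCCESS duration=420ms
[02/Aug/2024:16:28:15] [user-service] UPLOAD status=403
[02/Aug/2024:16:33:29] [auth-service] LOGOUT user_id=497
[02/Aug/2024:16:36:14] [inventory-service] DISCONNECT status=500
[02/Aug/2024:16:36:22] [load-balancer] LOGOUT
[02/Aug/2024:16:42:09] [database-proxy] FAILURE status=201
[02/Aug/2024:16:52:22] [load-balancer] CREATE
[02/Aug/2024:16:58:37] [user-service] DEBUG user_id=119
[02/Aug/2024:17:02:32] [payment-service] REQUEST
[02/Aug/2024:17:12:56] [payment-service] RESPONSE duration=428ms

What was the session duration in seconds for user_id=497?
1709

To calculate session duration:

1. Find LOGIN event for user_id=497: 02/Aug/2024:16:05:00
2. Find LOGOUT event for user_id=497: 02/Aug/2024:16:33:29
3. Session duration: 02/Aug/2024:16:33:29 - 02/Aug/2024:16:05:00 = 1709 seconds (28 minutes)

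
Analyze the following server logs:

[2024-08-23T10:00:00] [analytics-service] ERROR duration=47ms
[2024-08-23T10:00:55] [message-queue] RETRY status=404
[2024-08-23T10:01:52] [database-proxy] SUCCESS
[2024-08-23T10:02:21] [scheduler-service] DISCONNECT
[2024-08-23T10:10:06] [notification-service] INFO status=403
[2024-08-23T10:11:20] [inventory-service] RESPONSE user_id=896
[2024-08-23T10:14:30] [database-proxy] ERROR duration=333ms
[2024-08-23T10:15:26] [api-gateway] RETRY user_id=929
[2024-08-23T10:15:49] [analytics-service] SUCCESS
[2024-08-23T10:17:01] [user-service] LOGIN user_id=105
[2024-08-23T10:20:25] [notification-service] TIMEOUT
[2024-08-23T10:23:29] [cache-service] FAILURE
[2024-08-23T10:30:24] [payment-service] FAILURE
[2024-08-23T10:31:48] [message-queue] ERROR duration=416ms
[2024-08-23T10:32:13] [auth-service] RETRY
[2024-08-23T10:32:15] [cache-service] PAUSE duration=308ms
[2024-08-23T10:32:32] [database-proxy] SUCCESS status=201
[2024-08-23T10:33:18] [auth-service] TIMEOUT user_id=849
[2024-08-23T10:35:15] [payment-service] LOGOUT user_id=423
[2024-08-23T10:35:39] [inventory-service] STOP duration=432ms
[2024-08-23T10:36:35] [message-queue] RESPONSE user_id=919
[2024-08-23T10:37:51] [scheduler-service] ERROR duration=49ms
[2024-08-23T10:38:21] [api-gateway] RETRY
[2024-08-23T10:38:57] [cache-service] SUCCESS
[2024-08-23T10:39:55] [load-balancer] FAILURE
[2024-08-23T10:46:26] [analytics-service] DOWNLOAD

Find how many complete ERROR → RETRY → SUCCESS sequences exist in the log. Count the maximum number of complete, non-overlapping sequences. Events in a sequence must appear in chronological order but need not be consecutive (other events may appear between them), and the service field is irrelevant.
4

To count sequences:

1. Look for pattern: ERROR → RETRY → SUCCESS
2. Greedily scan the log in chronological order, matching each sequence element in turn (ignoring service)
3. Each time the full pattern completes, increment the count and restart matching from the next event
4. Complete non-overlapping sequences found: 4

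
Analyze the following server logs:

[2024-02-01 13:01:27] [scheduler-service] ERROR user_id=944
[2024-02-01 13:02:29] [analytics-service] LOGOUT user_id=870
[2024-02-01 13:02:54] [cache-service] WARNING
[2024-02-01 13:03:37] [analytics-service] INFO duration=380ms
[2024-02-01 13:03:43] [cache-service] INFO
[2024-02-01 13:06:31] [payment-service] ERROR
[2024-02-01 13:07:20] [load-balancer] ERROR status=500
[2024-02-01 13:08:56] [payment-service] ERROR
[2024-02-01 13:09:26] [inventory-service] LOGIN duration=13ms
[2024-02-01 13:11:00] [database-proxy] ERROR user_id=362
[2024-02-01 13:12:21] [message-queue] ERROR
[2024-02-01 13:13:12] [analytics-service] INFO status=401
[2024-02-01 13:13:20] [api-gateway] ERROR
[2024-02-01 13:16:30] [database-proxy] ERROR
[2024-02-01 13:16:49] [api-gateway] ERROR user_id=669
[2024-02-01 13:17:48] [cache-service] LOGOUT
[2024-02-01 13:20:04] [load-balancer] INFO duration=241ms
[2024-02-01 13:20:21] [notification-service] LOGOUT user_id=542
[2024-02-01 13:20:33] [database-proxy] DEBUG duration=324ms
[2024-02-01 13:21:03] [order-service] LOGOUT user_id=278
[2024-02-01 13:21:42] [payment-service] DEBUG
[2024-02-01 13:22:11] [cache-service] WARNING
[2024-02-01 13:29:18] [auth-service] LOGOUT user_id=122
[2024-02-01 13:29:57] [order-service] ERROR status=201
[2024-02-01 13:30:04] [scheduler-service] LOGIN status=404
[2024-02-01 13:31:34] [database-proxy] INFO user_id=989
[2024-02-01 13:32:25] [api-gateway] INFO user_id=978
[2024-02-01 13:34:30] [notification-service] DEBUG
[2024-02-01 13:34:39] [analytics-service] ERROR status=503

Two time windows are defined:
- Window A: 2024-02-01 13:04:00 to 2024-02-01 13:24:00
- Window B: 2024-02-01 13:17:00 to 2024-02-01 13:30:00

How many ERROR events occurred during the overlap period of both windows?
0

To find overlap events:

1. Window A: 2024-02-01 13:04:00 to 2024-02-01 13:24:00
2. Window B: 2024-02-01 13:17:00 to 2024-02-01 13:30:00
3. Overlap period: 2024-02-01 13:17:00 to 2024-02-01 13:24:00
4. Count ERROR events in overlap: 0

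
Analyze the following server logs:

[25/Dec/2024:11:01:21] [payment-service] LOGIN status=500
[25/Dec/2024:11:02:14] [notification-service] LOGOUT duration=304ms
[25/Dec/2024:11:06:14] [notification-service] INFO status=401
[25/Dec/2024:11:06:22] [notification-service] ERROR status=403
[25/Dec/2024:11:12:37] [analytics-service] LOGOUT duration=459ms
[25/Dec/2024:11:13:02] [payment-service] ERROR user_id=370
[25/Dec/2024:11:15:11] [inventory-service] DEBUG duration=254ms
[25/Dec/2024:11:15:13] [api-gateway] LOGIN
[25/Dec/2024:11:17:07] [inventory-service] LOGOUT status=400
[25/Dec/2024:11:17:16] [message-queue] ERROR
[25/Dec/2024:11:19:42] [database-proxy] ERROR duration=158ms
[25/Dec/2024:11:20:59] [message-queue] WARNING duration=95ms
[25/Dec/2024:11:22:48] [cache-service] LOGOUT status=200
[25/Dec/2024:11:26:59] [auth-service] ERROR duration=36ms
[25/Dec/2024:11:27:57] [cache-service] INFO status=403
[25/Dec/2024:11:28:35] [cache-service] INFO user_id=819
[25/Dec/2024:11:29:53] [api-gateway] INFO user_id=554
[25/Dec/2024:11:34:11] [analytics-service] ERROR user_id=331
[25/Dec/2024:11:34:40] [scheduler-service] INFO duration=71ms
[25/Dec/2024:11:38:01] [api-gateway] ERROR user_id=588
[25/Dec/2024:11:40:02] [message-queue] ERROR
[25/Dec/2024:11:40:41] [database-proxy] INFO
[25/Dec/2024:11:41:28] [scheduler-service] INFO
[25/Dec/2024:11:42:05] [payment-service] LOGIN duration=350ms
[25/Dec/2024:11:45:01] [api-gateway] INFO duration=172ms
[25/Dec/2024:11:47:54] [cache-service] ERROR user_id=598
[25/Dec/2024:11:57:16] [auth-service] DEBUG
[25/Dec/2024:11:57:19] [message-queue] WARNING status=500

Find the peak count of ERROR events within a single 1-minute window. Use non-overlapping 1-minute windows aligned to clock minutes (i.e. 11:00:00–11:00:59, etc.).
1

To find the burst window:

1. Divide the log period into non-overlapping 1-minute windows starting at 11:00
2. Count ERROR events in each window
3. Find the window with maximum count
4. Maximum events in a window: 1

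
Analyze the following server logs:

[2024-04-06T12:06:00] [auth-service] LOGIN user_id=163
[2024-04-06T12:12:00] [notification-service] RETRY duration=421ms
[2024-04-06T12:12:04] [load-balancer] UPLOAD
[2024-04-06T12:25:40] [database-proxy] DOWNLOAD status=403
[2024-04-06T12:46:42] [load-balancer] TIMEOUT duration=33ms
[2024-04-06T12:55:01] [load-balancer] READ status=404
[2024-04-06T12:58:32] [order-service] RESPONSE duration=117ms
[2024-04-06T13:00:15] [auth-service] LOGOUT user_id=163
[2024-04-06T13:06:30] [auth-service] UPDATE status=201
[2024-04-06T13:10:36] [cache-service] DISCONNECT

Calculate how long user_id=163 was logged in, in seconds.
3255

To calculate session duration:

1. Find LOGIN event for user_id=163: 2024-04-06T12:06:00
2. Find LOGOUT event for user_id=163: 2024-04-06T13:00:15
3. Session duration: 2024-04-06T13:00:15 - 2024-04-06T12:06:00 = 3255 seconds (54 minutes)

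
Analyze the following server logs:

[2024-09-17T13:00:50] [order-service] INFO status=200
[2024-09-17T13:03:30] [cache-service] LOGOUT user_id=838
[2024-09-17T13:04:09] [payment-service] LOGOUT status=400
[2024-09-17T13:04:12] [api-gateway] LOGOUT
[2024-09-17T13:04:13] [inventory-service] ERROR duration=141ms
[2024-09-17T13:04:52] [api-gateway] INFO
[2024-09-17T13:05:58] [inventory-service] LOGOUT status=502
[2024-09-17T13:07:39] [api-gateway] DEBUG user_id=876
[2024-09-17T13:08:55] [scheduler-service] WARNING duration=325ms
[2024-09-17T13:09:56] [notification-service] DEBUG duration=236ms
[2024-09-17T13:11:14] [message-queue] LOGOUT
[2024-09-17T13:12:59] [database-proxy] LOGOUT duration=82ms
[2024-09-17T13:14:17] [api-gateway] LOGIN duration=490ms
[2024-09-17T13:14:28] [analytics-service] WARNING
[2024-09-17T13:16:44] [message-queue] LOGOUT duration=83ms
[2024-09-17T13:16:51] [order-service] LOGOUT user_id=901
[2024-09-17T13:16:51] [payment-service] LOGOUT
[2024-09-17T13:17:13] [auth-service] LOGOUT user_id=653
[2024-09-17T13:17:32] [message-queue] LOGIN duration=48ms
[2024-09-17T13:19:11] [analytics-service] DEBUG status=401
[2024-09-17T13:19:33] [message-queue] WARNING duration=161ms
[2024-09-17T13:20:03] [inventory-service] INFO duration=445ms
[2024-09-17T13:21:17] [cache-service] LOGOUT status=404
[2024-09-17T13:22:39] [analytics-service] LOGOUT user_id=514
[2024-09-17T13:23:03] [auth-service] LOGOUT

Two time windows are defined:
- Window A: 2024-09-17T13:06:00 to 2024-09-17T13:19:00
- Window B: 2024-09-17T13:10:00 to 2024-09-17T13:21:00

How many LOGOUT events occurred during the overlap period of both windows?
6

To find overlap events:

1. Window A: 2024-09-17T13:06:00 to 2024-09-17T13:19:00
2. Window B: 2024-09-17T13:10:00 to 2024-09-17T13:21:00
3. Overlap period: 2024-09-17T13:10:00 to 2024-09-17T13:19:00
4. Count LOGOUT events in overlap: 6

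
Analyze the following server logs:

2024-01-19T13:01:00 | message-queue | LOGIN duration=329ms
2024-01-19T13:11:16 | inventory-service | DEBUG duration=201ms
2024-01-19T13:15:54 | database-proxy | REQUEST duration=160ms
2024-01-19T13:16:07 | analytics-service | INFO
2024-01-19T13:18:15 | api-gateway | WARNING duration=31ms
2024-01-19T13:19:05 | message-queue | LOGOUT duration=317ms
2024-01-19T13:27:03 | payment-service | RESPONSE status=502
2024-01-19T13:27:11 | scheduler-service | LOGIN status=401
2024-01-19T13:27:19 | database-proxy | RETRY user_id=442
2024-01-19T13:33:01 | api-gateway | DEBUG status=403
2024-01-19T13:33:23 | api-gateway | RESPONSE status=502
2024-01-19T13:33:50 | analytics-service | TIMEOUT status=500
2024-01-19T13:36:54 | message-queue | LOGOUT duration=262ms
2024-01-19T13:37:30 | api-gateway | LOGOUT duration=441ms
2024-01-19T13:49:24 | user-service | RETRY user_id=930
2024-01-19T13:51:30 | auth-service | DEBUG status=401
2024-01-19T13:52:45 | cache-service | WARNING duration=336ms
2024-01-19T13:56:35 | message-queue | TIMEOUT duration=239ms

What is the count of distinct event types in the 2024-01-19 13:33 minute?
3

To count unique event types:

1. Filter events in the minute starting at 2024-01-19 13:33
2. Extract event types from matching entries
3. Count unique types: 3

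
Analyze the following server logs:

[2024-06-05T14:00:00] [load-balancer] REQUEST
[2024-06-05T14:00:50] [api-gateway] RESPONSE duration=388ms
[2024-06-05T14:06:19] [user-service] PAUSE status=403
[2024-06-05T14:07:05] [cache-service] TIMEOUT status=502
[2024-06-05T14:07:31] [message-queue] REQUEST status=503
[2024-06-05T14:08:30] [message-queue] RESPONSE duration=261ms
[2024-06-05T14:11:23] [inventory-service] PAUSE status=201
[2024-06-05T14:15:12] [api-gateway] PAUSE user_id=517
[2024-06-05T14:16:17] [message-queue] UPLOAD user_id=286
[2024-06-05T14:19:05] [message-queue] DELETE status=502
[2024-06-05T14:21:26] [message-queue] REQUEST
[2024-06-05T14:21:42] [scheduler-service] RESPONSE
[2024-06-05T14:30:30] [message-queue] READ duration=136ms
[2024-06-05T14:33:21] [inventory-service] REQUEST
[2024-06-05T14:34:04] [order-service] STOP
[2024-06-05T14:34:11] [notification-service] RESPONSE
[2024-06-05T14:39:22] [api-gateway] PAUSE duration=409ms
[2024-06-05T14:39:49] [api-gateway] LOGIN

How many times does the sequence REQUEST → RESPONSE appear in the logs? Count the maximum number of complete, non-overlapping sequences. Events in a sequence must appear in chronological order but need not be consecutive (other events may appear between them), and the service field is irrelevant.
4

To count sequences:

1. Look for pattern: REQUEST → RESPONSE
2. Greedily scan the log in chronological order, matching each sequence element in turn (ignoring service)
3. Each time the full pattern completes, increment the count and restart matching from the next event
4. Complete non-overlapping sequences found: 4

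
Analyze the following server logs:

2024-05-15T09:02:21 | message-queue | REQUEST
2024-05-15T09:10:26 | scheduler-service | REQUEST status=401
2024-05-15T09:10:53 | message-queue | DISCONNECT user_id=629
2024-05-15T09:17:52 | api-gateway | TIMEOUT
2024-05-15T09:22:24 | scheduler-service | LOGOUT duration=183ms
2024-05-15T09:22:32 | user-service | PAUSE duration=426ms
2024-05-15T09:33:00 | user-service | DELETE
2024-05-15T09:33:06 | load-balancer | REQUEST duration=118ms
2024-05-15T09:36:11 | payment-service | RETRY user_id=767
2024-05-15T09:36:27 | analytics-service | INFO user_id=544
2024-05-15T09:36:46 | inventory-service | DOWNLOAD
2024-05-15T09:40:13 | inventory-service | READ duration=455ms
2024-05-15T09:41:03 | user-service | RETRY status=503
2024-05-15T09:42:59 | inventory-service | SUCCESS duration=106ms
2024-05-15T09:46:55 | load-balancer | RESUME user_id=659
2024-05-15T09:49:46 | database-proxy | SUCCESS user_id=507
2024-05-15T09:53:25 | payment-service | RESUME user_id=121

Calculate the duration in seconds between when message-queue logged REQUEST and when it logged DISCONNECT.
512

To find the time between events:

1. Locate the first REQUEST event for message-queue: 2024-05-15T09:02:21
2. Locate the first DISCONNECT event for message-queue: 2024-05-15T09:10:53
3. Calculate the difference: 2024-05-15T09:10:53 - 2024-05-15T09:02:21 = 512 seconds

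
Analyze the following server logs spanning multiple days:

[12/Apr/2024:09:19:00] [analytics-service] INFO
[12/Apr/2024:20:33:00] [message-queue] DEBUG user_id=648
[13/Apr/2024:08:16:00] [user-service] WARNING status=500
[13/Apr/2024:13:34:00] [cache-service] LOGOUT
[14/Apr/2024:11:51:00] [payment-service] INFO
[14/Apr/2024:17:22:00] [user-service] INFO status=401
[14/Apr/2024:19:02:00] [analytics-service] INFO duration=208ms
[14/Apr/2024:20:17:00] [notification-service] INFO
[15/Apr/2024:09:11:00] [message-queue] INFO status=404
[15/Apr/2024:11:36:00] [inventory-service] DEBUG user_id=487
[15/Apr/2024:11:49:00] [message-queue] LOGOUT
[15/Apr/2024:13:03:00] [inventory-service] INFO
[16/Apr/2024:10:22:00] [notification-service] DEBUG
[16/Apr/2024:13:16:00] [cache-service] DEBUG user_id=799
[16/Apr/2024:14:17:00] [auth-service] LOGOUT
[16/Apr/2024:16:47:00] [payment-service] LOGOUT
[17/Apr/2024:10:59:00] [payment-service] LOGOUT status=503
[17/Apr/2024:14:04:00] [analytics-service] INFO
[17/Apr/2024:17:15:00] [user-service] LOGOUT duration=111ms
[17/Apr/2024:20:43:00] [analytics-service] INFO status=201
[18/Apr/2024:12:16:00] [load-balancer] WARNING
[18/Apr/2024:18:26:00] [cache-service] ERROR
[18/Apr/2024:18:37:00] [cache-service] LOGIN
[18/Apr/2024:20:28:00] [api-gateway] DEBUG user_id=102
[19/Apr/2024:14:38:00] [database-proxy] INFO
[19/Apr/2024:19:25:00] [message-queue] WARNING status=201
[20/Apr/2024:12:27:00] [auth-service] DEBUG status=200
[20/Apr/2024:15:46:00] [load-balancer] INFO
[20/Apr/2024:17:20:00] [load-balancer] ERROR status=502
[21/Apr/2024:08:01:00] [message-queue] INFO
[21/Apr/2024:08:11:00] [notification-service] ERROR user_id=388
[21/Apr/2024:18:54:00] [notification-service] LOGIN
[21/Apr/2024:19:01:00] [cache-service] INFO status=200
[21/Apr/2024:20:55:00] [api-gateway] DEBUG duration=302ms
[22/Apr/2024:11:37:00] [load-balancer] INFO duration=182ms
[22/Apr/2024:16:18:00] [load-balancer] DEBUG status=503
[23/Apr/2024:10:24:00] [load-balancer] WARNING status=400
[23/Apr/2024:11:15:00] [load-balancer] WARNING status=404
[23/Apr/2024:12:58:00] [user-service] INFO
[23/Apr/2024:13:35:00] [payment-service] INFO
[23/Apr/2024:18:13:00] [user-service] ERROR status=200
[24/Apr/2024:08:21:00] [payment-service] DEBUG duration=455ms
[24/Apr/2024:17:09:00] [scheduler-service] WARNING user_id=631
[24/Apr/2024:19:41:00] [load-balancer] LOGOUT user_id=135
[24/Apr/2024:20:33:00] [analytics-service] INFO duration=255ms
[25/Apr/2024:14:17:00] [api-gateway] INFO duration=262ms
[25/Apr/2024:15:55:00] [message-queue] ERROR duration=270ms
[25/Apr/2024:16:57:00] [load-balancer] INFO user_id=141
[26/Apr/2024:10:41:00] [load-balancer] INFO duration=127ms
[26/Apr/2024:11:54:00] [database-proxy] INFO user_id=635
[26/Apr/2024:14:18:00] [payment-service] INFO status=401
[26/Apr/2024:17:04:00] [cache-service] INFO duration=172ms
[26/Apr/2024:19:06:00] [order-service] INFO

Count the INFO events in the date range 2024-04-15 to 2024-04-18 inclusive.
4

To filter by date range:

1. Date range: 2024-04-15 through 2024-04-18, both dates inclusive
2. Filter for INFO events whose date falls in this range
3. Count matching events: 4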